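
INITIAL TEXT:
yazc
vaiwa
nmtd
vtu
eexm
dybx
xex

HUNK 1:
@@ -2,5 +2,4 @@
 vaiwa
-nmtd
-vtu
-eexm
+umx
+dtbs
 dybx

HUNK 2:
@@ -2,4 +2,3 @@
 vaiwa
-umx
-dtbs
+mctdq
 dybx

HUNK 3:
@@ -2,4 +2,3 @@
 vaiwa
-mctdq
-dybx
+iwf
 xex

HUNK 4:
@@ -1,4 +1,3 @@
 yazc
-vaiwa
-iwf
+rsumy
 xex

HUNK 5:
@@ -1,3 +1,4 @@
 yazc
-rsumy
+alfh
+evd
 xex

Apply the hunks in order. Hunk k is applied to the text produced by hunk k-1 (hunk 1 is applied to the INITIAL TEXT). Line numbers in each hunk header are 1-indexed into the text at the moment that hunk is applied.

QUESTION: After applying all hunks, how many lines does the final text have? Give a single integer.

Hunk 1: at line 2 remove [nmtd,vtu,eexm] add [umx,dtbs] -> 6 lines: yazc vaiwa umx dtbs dybx xex
Hunk 2: at line 2 remove [umx,dtbs] add [mctdq] -> 5 lines: yazc vaiwa mctdq dybx xex
Hunk 3: at line 2 remove [mctdq,dybx] add [iwf] -> 4 lines: yazc vaiwa iwf xex
Hunk 4: at line 1 remove [vaiwa,iwf] add [rsumy] -> 3 lines: yazc rsumy xex
Hunk 5: at line 1 remove [rsumy] add [alfh,evd] -> 4 lines: yazc alfh evd xex
Final line count: 4

Answer: 4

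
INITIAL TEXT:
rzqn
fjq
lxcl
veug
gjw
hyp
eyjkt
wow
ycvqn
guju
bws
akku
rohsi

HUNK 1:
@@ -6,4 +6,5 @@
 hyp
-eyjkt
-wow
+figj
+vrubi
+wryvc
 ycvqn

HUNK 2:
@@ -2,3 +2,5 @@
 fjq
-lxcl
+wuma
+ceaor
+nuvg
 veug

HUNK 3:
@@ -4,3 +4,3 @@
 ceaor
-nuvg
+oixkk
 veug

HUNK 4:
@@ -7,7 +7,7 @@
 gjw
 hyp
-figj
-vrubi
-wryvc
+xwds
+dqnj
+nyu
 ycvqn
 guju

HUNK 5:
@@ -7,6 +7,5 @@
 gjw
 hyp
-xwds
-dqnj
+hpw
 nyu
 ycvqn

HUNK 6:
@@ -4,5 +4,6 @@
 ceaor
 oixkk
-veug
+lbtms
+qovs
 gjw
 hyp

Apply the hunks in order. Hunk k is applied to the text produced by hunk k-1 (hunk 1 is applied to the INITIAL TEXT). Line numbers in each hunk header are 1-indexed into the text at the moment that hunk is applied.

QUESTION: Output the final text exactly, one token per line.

Hunk 1: at line 6 remove [eyjkt,wow] add [figj,vrubi,wryvc] -> 14 lines: rzqn fjq lxcl veug gjw hyp figj vrubi wryvc ycvqn guju bws akku rohsi
Hunk 2: at line 2 remove [lxcl] add [wuma,ceaor,nuvg] -> 16 lines: rzqn fjq wuma ceaor nuvg veug gjw hyp figj vrubi wryvc ycvqn guju bws akku rohsi
Hunk 3: at line 4 remove [nuvg] add [oixkk] -> 16 lines: rzqn fjq wuma ceaor oixkk veug gjw hyp figj vrubi wryvc ycvqn guju bws akku rohsi
Hunk 4: at line 7 remove [figj,vrubi,wryvc] add [xwds,dqnj,nyu] -> 16 lines: rzqn fjq wuma ceaor oixkk veug gjw hyp xwds dqnj nyu ycvqn guju bws akku rohsi
Hunk 5: at line 7 remove [xwds,dqnj] add [hpw] -> 15 lines: rzqn fjq wuma ceaor oixkk veug gjw hyp hpw nyu ycvqn guju bws akku rohsi
Hunk 6: at line 4 remove [veug] add [lbtms,qovs] -> 16 lines: rzqn fjq wuma ceaor oixkk lbtms qovs gjw hyp hpw nyu ycvqn guju bws akku rohsi

Answer: rzqn
fjq
wuma
ceaor
oixkk
lbtms
qovs
gjw
hyp
hpw
nyu
ycvqn
guju
bws
akku
rohsi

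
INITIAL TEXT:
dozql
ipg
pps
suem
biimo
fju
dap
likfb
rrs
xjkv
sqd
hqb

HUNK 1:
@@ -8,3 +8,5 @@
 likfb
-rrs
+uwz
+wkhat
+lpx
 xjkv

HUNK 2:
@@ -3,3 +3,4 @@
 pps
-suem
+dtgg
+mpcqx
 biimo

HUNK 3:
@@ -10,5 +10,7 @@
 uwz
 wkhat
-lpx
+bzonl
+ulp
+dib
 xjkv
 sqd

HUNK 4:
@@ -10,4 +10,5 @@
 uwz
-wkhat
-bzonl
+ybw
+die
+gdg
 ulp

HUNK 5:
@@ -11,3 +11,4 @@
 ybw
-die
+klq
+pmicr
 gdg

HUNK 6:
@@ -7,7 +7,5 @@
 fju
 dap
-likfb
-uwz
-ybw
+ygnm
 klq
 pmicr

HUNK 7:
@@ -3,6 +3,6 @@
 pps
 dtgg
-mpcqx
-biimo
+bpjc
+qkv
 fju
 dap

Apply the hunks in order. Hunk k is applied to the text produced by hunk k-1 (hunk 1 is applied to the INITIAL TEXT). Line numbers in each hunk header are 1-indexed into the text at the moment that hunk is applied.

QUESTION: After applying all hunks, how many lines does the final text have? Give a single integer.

Hunk 1: at line 8 remove [rrs] add [uwz,wkhat,lpx] -> 14 lines: dozql ipg pps suem biimo fju dap likfb uwz wkhat lpx xjkv sqd hqb
Hunk 2: at line 3 remove [suem] add [dtgg,mpcqx] -> 15 lines: dozql ipg pps dtgg mpcqx biimo fju dap likfb uwz wkhat lpx xjkv sqd hqb
Hunk 3: at line 10 remove [lpx] add [bzonl,ulp,dib] -> 17 lines: dozql ipg pps dtgg mpcqx biimo fju dap likfb uwz wkhat bzonl ulp dib xjkv sqd hqb
Hunk 4: at line 10 remove [wkhat,bzonl] add [ybw,die,gdg] -> 18 lines: dozql ipg pps dtgg mpcqx biimo fju dap likfb uwz ybw die gdg ulp dib xjkv sqd hqb
Hunk 5: at line 11 remove [die] add [klq,pmicr] -> 19 lines: dozql ipg pps dtgg mpcqx biimo fju dap likfb uwz ybw klq pmicr gdg ulp dib xjkv sqd hqb
Hunk 6: at line 7 remove [likfb,uwz,ybw] add [ygnm] -> 17 lines: dozql ipg pps dtgg mpcqx biimo fju dap ygnm klq pmicr gdg ulp dib xjkv sqd hqb
Hunk 7: at line 3 remove [mpcqx,biimo] add [bpjc,qkv] -> 17 lines: dozql ipg pps dtgg bpjc qkv fju dap ygnm klq pmicr gdg ulp dib xjkv sqd hqb
Final line count: 17

Answer: 17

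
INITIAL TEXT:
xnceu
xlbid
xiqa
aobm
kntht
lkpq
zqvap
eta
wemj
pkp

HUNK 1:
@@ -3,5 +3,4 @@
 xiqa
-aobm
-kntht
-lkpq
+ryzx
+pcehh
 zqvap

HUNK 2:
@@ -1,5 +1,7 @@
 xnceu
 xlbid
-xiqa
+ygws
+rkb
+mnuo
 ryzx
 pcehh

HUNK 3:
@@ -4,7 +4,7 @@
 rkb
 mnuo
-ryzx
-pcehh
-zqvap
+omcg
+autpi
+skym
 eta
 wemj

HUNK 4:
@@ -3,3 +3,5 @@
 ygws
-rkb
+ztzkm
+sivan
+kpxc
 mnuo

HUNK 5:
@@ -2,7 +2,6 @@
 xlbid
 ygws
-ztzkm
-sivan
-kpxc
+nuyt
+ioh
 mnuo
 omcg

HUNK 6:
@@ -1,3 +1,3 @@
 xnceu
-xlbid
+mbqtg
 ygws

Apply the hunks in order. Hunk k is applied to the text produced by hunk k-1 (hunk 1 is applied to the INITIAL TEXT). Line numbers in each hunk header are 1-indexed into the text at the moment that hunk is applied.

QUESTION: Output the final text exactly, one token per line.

Hunk 1: at line 3 remove [aobm,kntht,lkpq] add [ryzx,pcehh] -> 9 lines: xnceu xlbid xiqa ryzx pcehh zqvap eta wemj pkp
Hunk 2: at line 1 remove [xiqa] add [ygws,rkb,mnuo] -> 11 lines: xnceu xlbid ygws rkb mnuo ryzx pcehh zqvap eta wemj pkp
Hunk 3: at line 4 remove [ryzx,pcehh,zqvap] add [omcg,autpi,skym] -> 11 lines: xnceu xlbid ygws rkb mnuo omcg autpi skym eta wemj pkp
Hunk 4: at line 3 remove [rkb] add [ztzkm,sivan,kpxc] -> 13 lines: xnceu xlbid ygws ztzkm sivan kpxc mnuo omcg autpi skym eta wemj pkp
Hunk 5: at line 2 remove [ztzkm,sivan,kpxc] add [nuyt,ioh] -> 12 lines: xnceu xlbid ygws nuyt ioh mnuo omcg autpi skym eta wemj pkp
Hunk 6: at line 1 remove [xlbid] add [mbqtg] -> 12 lines: xnceu mbqtg ygws nuyt ioh mnuo omcg autpi skym eta wemj pkp

Answer: xnceu
mbqtg
ygws
nuyt
ioh
mnuo
omcg
autpi
skym
eta
wemj
pkp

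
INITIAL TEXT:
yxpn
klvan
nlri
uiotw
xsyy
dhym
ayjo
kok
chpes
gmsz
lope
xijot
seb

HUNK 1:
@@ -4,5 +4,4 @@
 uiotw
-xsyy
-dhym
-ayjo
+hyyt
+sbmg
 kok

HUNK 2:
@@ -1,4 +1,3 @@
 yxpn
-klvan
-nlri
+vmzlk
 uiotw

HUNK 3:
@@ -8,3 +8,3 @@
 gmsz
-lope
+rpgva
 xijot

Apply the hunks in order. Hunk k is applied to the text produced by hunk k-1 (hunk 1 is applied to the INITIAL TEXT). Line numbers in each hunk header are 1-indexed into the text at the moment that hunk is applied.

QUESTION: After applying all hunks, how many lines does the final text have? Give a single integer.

Hunk 1: at line 4 remove [xsyy,dhym,ayjo] add [hyyt,sbmg] -> 12 lines: yxpn klvan nlri uiotw hyyt sbmg kok chpes gmsz lope xijot seb
Hunk 2: at line 1 remove [klvan,nlri] add [vmzlk] -> 11 lines: yxpn vmzlk uiotw hyyt sbmg kok chpes gmsz lope xijot seb
Hunk 3: at line 8 remove [lope] add [rpgva] -> 11 lines: yxpn vmzlk uiotw hyyt sbmg kok chpes gmsz rpgva xijot seb
Final line count: 11

Answer: 11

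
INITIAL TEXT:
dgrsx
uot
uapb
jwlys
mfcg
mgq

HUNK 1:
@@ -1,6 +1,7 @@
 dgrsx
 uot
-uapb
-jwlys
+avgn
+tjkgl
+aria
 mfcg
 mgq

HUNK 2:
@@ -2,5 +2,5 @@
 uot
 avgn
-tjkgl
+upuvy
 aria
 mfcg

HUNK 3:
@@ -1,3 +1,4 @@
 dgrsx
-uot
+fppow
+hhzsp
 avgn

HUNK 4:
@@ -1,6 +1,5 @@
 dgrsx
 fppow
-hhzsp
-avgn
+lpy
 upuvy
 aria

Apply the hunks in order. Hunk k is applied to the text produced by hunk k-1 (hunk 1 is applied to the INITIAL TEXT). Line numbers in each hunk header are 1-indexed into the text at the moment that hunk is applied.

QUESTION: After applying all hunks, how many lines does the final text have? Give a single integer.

Answer: 7

Derivation:
Hunk 1: at line 1 remove [uapb,jwlys] add [avgn,tjkgl,aria] -> 7 lines: dgrsx uot avgn tjkgl aria mfcg mgq
Hunk 2: at line 2 remove [tjkgl] add [upuvy] -> 7 lines: dgrsx uot avgn upuvy aria mfcg mgq
Hunk 3: at line 1 remove [uot] add [fppow,hhzsp] -> 8 lines: dgrsx fppow hhzsp avgn upuvy aria mfcg mgq
Hunk 4: at line 1 remove [hhzsp,avgn] add [lpy] -> 7 lines: dgrsx fppow lpy upuvy aria mfcg mgq
Final line count: 7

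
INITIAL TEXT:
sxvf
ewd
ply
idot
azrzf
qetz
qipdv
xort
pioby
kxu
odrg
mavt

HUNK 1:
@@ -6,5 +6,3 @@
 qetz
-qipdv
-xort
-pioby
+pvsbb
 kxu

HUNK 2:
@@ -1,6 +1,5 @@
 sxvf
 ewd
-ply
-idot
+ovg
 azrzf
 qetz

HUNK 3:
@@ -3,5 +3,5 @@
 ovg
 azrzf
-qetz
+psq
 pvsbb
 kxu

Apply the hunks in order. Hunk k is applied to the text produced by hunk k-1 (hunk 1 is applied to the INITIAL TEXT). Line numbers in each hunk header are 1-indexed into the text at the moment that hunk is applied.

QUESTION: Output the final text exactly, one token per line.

Hunk 1: at line 6 remove [qipdv,xort,pioby] add [pvsbb] -> 10 lines: sxvf ewd ply idot azrzf qetz pvsbb kxu odrg mavt
Hunk 2: at line 1 remove [ply,idot] add [ovg] -> 9 lines: sxvf ewd ovg azrzf qetz pvsbb kxu odrg mavt
Hunk 3: at line 3 remove [qetz] add [psq] -> 9 lines: sxvf ewd ovg azrzf psq pvsbb kxu odrg mavt

Answer: sxvf
ewd
ovg
azrzf
psq
pvsbb
kxu
odrg
mavt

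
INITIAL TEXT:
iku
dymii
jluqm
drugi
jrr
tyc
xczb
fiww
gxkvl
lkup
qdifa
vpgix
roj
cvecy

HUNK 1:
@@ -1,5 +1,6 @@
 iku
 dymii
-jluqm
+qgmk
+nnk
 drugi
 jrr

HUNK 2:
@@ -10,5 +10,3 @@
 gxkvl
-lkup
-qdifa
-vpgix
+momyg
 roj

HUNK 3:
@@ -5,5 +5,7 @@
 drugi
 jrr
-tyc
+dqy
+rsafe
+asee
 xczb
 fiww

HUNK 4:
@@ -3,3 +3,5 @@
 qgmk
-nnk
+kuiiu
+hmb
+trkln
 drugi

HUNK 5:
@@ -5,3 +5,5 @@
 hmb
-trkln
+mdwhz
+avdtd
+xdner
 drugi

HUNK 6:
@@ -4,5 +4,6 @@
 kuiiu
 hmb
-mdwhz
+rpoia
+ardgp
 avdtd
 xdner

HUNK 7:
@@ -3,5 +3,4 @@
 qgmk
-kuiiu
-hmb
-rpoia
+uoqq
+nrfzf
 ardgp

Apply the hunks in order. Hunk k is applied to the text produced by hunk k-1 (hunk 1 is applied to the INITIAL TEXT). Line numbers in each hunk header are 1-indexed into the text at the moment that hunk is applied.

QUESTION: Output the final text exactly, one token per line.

Answer: iku
dymii
qgmk
uoqq
nrfzf
ardgp
avdtd
xdner
drugi
jrr
dqy
rsafe
asee
xczb
fiww
gxkvl
momyg
roj
cvecy

Derivation:
Hunk 1: at line 1 remove [jluqm] add [qgmk,nnk] -> 15 lines: iku dymii qgmk nnk drugi jrr tyc xczb fiww gxkvl lkup qdifa vpgix roj cvecy
Hunk 2: at line 10 remove [lkup,qdifa,vpgix] add [momyg] -> 13 lines: iku dymii qgmk nnk drugi jrr tyc xczb fiww gxkvl momyg roj cvecy
Hunk 3: at line 5 remove [tyc] add [dqy,rsafe,asee] -> 15 lines: iku dymii qgmk nnk drugi jrr dqy rsafe asee xczb fiww gxkvl momyg roj cvecy
Hunk 4: at line 3 remove [nnk] add [kuiiu,hmb,trkln] -> 17 lines: iku dymii qgmk kuiiu hmb trkln drugi jrr dqy rsafe asee xczb fiww gxkvl momyg roj cvecy
Hunk 5: at line 5 remove [trkln] add [mdwhz,avdtd,xdner] -> 19 lines: iku dymii qgmk kuiiu hmb mdwhz avdtd xdner drugi jrr dqy rsafe asee xczb fiww gxkvl momyg roj cvecy
Hunk 6: at line 4 remove [mdwhz] add [rpoia,ardgp] -> 20 lines: iku dymii qgmk kuiiu hmb rpoia ardgp avdtd xdner drugi jrr dqy rsafe asee xczb fiww gxkvl momyg roj cvecy
Hunk 7: at line 3 remove [kuiiu,hmb,rpoia] add [uoqq,nrfzf] -> 19 lines: iku dymii qgmk uoqq nrfzf ardgp avdtd xdner drugi jrr dqy rsafe asee xczb fiww gxkvl momyg roj cvecy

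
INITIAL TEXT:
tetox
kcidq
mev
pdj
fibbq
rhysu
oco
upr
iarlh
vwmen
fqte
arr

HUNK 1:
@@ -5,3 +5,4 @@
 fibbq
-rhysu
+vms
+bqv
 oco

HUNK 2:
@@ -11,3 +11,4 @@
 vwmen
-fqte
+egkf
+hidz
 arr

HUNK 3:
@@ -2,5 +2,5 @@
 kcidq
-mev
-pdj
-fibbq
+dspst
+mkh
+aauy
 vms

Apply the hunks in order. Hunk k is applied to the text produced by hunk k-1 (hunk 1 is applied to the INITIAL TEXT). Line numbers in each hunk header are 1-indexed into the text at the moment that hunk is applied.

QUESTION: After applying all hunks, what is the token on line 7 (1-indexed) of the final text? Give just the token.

Hunk 1: at line 5 remove [rhysu] add [vms,bqv] -> 13 lines: tetox kcidq mev pdj fibbq vms bqv oco upr iarlh vwmen fqte arr
Hunk 2: at line 11 remove [fqte] add [egkf,hidz] -> 14 lines: tetox kcidq mev pdj fibbq vms bqv oco upr iarlh vwmen egkf hidz arr
Hunk 3: at line 2 remove [mev,pdj,fibbq] add [dspst,mkh,aauy] -> 14 lines: tetox kcidq dspst mkh aauy vms bqv oco upr iarlh vwmen egkf hidz arr
Final line 7: bqv

Answer: bqv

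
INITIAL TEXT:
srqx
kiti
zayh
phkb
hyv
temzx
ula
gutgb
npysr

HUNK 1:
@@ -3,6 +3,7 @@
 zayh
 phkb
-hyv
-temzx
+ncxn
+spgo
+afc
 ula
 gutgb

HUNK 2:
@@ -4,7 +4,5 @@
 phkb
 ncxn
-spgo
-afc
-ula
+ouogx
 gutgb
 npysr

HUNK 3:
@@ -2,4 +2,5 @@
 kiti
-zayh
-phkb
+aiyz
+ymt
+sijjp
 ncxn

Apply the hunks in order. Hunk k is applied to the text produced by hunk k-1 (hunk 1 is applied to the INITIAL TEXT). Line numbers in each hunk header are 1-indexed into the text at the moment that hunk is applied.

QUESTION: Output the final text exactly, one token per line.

Answer: srqx
kiti
aiyz
ymt
sijjp
ncxn
ouogx
gutgb
npysr

Derivation:
Hunk 1: at line 3 remove [hyv,temzx] add [ncxn,spgo,afc] -> 10 lines: srqx kiti zayh phkb ncxn spgo afc ula gutgb npysr
Hunk 2: at line 4 remove [spgo,afc,ula] add [ouogx] -> 8 lines: srqx kiti zayh phkb ncxn ouogx gutgb npysr
Hunk 3: at line 2 remove [zayh,phkb] add [aiyz,ymt,sijjp] -> 9 lines: srqx kiti aiyz ymt sijjp ncxn ouogx gutgb npysr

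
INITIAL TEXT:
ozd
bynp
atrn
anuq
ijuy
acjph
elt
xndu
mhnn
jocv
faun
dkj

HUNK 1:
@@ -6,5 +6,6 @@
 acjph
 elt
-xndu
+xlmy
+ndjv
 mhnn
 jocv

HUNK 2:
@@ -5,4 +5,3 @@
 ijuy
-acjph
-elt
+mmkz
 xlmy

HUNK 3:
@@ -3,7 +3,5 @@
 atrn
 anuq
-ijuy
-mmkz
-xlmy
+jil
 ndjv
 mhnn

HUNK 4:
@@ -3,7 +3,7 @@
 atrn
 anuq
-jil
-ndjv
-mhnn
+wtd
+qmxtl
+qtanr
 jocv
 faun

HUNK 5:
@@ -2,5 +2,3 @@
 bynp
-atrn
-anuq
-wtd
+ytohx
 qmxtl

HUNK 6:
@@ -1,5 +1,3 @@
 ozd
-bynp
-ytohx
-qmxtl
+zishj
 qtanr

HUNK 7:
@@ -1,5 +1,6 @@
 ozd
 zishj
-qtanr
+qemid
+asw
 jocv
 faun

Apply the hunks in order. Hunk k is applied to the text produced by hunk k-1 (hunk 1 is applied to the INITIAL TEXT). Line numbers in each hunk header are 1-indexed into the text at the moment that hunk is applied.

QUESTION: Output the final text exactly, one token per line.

Hunk 1: at line 6 remove [xndu] add [xlmy,ndjv] -> 13 lines: ozd bynp atrn anuq ijuy acjph elt xlmy ndjv mhnn jocv faun dkj
Hunk 2: at line 5 remove [acjph,elt] add [mmkz] -> 12 lines: ozd bynp atrn anuq ijuy mmkz xlmy ndjv mhnn jocv faun dkj
Hunk 3: at line 3 remove [ijuy,mmkz,xlmy] add [jil] -> 10 lines: ozd bynp atrn anuq jil ndjv mhnn jocv faun dkj
Hunk 4: at line 3 remove [jil,ndjv,mhnn] add [wtd,qmxtl,qtanr] -> 10 lines: ozd bynp atrn anuq wtd qmxtl qtanr jocv faun dkj
Hunk 5: at line 2 remove [atrn,anuq,wtd] add [ytohx] -> 8 lines: ozd bynp ytohx qmxtl qtanr jocv faun dkj
Hunk 6: at line 1 remove [bynp,ytohx,qmxtl] add [zishj] -> 6 lines: ozd zishj qtanr jocv faun dkj
Hunk 7: at line 1 remove [qtanr] add [qemid,asw] -> 7 lines: ozd zishj qemid asw jocv faun dkj

Answer: ozd
zishj
qemid
asw
jocv
faun
dkj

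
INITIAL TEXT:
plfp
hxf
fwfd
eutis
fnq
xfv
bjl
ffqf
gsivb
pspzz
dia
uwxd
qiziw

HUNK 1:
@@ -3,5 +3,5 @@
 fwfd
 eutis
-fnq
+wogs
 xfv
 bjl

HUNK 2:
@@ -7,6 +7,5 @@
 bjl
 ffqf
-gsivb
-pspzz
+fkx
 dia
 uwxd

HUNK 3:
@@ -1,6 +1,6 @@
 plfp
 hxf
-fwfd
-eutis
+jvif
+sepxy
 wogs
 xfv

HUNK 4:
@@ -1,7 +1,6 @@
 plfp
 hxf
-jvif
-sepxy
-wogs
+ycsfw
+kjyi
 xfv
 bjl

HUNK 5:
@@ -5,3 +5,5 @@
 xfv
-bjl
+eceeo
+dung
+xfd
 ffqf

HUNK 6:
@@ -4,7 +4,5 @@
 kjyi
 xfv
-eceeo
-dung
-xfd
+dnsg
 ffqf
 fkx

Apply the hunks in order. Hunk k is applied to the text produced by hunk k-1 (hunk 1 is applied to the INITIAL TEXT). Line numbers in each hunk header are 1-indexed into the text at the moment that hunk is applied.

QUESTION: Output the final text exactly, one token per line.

Hunk 1: at line 3 remove [fnq] add [wogs] -> 13 lines: plfp hxf fwfd eutis wogs xfv bjl ffqf gsivb pspzz dia uwxd qiziw
Hunk 2: at line 7 remove [gsivb,pspzz] add [fkx] -> 12 lines: plfp hxf fwfd eutis wogs xfv bjl ffqf fkx dia uwxd qiziw
Hunk 3: at line 1 remove [fwfd,eutis] add [jvif,sepxy] -> 12 lines: plfp hxf jvif sepxy wogs xfv bjl ffqf fkx dia uwxd qiziw
Hunk 4: at line 1 remove [jvif,sepxy,wogs] add [ycsfw,kjyi] -> 11 lines: plfp hxf ycsfw kjyi xfv bjl ffqf fkx dia uwxd qiziw
Hunk 5: at line 5 remove [bjl] add [eceeo,dung,xfd] -> 13 lines: plfp hxf ycsfw kjyi xfv eceeo dung xfd ffqf fkx dia uwxd qiziw
Hunk 6: at line 4 remove [eceeo,dung,xfd] add [dnsg] -> 11 lines: plfp hxf ycsfw kjyi xfv dnsg ffqf fkx dia uwxd qiziw

Answer: plfp
hxf
ycsfw
kjyi
xfv
dnsg
ffqf
fkx
dia
uwxd
qiziw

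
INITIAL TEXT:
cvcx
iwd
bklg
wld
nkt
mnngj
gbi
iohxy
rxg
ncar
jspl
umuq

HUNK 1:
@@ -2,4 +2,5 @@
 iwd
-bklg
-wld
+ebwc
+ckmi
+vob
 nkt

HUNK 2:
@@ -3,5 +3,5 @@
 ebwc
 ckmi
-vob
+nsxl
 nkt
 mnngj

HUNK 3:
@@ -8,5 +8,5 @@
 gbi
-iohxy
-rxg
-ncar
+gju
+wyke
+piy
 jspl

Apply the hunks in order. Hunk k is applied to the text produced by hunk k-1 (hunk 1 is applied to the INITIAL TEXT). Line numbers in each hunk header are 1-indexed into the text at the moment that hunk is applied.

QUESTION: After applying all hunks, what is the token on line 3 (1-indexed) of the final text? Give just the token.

Answer: ebwc

Derivation:
Hunk 1: at line 2 remove [bklg,wld] add [ebwc,ckmi,vob] -> 13 lines: cvcx iwd ebwc ckmi vob nkt mnngj gbi iohxy rxg ncar jspl umuq
Hunk 2: at line 3 remove [vob] add [nsxl] -> 13 lines: cvcx iwd ebwc ckmi nsxl nkt mnngj gbi iohxy rxg ncar jspl umuq
Hunk 3: at line 8 remove [iohxy,rxg,ncar] add [gju,wyke,piy] -> 13 lines: cvcx iwd ebwc ckmi nsxl nkt mnngj gbi gju wyke piy jspl umuq
Final line 3: ebwc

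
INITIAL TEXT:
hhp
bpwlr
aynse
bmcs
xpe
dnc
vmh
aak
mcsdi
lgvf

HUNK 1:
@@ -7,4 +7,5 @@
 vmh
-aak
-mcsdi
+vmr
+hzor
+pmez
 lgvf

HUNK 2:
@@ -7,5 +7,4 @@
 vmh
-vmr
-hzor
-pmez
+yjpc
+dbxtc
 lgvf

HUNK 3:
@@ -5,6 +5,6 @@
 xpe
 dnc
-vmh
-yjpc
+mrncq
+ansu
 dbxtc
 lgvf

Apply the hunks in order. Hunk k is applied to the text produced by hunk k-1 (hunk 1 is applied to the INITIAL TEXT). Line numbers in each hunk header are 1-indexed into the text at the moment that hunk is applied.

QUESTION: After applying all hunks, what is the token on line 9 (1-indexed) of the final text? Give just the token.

Hunk 1: at line 7 remove [aak,mcsdi] add [vmr,hzor,pmez] -> 11 lines: hhp bpwlr aynse bmcs xpe dnc vmh vmr hzor pmez lgvf
Hunk 2: at line 7 remove [vmr,hzor,pmez] add [yjpc,dbxtc] -> 10 lines: hhp bpwlr aynse bmcs xpe dnc vmh yjpc dbxtc lgvf
Hunk 3: at line 5 remove [vmh,yjpc] add [mrncq,ansu] -> 10 lines: hhp bpwlr aynse bmcs xpe dnc mrncq ansu dbxtc lgvf
Final line 9: dbxtc

Answer: dbxtc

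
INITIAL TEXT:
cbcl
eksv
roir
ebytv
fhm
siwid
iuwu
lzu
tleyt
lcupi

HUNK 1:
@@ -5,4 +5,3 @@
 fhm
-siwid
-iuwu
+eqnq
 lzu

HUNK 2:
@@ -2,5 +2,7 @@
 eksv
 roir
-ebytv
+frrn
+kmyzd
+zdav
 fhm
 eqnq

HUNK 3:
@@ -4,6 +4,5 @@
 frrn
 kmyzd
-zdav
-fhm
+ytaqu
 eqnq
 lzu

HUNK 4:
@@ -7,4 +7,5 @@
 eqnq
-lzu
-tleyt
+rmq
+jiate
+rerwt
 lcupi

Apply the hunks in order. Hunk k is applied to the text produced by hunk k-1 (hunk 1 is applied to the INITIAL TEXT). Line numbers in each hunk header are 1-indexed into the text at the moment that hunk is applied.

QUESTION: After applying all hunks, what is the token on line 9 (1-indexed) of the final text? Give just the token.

Answer: jiate

Derivation:
Hunk 1: at line 5 remove [siwid,iuwu] add [eqnq] -> 9 lines: cbcl eksv roir ebytv fhm eqnq lzu tleyt lcupi
Hunk 2: at line 2 remove [ebytv] add [frrn,kmyzd,zdav] -> 11 lines: cbcl eksv roir frrn kmyzd zdav fhm eqnq lzu tleyt lcupi
Hunk 3: at line 4 remove [zdav,fhm] add [ytaqu] -> 10 lines: cbcl eksv roir frrn kmyzd ytaqu eqnq lzu tleyt lcupi
Hunk 4: at line 7 remove [lzu,tleyt] add [rmq,jiate,rerwt] -> 11 lines: cbcl eksv roir frrn kmyzd ytaqu eqnq rmq jiate rerwt lcupi
Final line 9: jiate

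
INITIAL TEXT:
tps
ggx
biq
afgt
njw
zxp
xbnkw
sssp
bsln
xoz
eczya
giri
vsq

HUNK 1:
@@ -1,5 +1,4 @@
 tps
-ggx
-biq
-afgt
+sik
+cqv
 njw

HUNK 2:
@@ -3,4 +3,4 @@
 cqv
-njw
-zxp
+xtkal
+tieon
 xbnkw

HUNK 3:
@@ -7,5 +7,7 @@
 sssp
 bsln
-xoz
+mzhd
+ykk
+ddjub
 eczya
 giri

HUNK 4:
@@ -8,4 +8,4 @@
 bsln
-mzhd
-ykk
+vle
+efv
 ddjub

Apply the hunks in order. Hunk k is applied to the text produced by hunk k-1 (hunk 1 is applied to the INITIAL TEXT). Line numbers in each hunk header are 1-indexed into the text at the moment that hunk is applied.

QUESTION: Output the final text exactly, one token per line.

Hunk 1: at line 1 remove [ggx,biq,afgt] add [sik,cqv] -> 12 lines: tps sik cqv njw zxp xbnkw sssp bsln xoz eczya giri vsq
Hunk 2: at line 3 remove [njw,zxp] add [xtkal,tieon] -> 12 lines: tps sik cqv xtkal tieon xbnkw sssp bsln xoz eczya giri vsq
Hunk 3: at line 7 remove [xoz] add [mzhd,ykk,ddjub] -> 14 lines: tps sik cqv xtkal tieon xbnkw sssp bsln mzhd ykk ddjub eczya giri vsq
Hunk 4: at line 8 remove [mzhd,ykk] add [vle,efv] -> 14 lines: tps sik cqv xtkal tieon xbnkw sssp bsln vle efv ddjub eczya giri vsq

Answer: tps
sik
cqv
xtkal
tieon
xbnkw
sssp
bsln
vle
efv
ddjub
eczya
giri
vsq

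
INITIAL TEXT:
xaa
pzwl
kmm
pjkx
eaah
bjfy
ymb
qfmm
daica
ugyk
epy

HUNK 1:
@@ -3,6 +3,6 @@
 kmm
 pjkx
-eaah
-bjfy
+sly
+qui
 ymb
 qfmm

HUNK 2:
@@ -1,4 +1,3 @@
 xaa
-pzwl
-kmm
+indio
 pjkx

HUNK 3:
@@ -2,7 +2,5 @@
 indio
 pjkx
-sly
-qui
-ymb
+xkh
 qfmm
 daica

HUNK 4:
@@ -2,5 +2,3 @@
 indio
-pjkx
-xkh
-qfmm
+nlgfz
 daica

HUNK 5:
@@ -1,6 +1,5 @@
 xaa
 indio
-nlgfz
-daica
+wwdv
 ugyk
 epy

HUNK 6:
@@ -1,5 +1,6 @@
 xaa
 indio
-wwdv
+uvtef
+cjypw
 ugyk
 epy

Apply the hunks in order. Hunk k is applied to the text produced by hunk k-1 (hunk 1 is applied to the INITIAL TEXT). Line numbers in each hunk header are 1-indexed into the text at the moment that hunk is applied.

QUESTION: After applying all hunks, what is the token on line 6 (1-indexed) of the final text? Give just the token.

Hunk 1: at line 3 remove [eaah,bjfy] add [sly,qui] -> 11 lines: xaa pzwl kmm pjkx sly qui ymb qfmm daica ugyk epy
Hunk 2: at line 1 remove [pzwl,kmm] add [indio] -> 10 lines: xaa indio pjkx sly qui ymb qfmm daica ugyk epy
Hunk 3: at line 2 remove [sly,qui,ymb] add [xkh] -> 8 lines: xaa indio pjkx xkh qfmm daica ugyk epy
Hunk 4: at line 2 remove [pjkx,xkh,qfmm] add [nlgfz] -> 6 lines: xaa indio nlgfz daica ugyk epy
Hunk 5: at line 1 remove [nlgfz,daica] add [wwdv] -> 5 lines: xaa indio wwdv ugyk epy
Hunk 6: at line 1 remove [wwdv] add [uvtef,cjypw] -> 6 lines: xaa indio uvtef cjypw ugyk epy
Final line 6: epy

Answer: epy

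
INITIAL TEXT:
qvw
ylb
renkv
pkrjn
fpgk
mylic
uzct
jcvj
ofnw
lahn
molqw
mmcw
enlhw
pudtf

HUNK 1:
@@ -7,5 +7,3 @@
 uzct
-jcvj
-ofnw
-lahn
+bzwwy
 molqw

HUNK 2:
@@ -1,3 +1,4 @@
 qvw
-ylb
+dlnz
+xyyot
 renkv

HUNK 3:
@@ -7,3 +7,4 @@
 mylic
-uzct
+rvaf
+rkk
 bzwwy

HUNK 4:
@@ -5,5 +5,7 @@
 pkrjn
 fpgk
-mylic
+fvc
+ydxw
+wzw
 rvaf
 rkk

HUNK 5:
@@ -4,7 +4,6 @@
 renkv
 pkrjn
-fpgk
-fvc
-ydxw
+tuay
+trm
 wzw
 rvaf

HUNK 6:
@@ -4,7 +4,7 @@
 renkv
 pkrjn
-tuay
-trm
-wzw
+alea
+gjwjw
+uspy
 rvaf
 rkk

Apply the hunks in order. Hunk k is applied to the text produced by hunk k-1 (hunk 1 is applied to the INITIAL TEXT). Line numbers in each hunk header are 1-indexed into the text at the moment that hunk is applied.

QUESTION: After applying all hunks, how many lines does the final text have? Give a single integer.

Answer: 15

Derivation:
Hunk 1: at line 7 remove [jcvj,ofnw,lahn] add [bzwwy] -> 12 lines: qvw ylb renkv pkrjn fpgk mylic uzct bzwwy molqw mmcw enlhw pudtf
Hunk 2: at line 1 remove [ylb] add [dlnz,xyyot] -> 13 lines: qvw dlnz xyyot renkv pkrjn fpgk mylic uzct bzwwy molqw mmcw enlhw pudtf
Hunk 3: at line 7 remove [uzct] add [rvaf,rkk] -> 14 lines: qvw dlnz xyyot renkv pkrjn fpgk mylic rvaf rkk bzwwy molqw mmcw enlhw pudtf
Hunk 4: at line 5 remove [mylic] add [fvc,ydxw,wzw] -> 16 lines: qvw dlnz xyyot renkv pkrjn fpgk fvc ydxw wzw rvaf rkk bzwwy molqw mmcw enlhw pudtf
Hunk 5: at line 4 remove [fpgk,fvc,ydxw] add [tuay,trm] -> 15 lines: qvw dlnz xyyot renkv pkrjn tuay trm wzw rvaf rkk bzwwy molqw mmcw enlhw pudtf
Hunk 6: at line 4 remove [tuay,trm,wzw] add [alea,gjwjw,uspy] -> 15 lines: qvw dlnz xyyot renkv pkrjn alea gjwjw uspy rvaf rkk bzwwy molqw mmcw enlhw pudtf
Final line count: 15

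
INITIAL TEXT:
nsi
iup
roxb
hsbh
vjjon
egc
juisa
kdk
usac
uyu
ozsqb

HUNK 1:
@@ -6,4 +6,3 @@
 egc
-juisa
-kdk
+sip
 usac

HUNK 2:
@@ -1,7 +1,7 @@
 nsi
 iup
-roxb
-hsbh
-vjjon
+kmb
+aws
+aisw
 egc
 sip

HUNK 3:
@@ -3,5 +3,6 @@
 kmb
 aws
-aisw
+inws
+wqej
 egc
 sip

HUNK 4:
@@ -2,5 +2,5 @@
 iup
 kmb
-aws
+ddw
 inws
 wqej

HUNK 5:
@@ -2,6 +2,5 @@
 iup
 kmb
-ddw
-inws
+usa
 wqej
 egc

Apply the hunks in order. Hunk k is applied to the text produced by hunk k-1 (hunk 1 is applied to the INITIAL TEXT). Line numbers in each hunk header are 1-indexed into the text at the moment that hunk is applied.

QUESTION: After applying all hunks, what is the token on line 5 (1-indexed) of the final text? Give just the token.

Answer: wqej

Derivation:
Hunk 1: at line 6 remove [juisa,kdk] add [sip] -> 10 lines: nsi iup roxb hsbh vjjon egc sip usac uyu ozsqb
Hunk 2: at line 1 remove [roxb,hsbh,vjjon] add [kmb,aws,aisw] -> 10 lines: nsi iup kmb aws aisw egc sip usac uyu ozsqb
Hunk 3: at line 3 remove [aisw] add [inws,wqej] -> 11 lines: nsi iup kmb aws inws wqej egc sip usac uyu ozsqb
Hunk 4: at line 2 remove [aws] add [ddw] -> 11 lines: nsi iup kmb ddw inws wqej egc sip usac uyu ozsqb
Hunk 5: at line 2 remove [ddw,inws] add [usa] -> 10 lines: nsi iup kmb usa wqej egc sip usac uyu ozsqb
Final line 5: wqej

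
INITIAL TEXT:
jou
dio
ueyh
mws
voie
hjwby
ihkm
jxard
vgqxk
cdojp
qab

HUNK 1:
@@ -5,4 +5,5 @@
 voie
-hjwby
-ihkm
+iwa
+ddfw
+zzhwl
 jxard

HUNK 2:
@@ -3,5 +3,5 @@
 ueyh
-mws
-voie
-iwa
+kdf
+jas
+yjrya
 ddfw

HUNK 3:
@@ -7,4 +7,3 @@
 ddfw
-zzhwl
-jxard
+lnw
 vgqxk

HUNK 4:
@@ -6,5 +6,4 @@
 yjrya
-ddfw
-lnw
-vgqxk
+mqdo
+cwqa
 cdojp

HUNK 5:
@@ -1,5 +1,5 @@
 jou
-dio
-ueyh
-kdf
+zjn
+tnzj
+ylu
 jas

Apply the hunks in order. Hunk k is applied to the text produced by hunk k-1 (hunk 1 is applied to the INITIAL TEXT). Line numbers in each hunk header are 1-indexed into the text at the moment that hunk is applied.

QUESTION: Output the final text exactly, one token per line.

Hunk 1: at line 5 remove [hjwby,ihkm] add [iwa,ddfw,zzhwl] -> 12 lines: jou dio ueyh mws voie iwa ddfw zzhwl jxard vgqxk cdojp qab
Hunk 2: at line 3 remove [mws,voie,iwa] add [kdf,jas,yjrya] -> 12 lines: jou dio ueyh kdf jas yjrya ddfw zzhwl jxard vgqxk cdojp qab
Hunk 3: at line 7 remove [zzhwl,jxard] add [lnw] -> 11 lines: jou dio ueyh kdf jas yjrya ddfw lnw vgqxk cdojp qab
Hunk 4: at line 6 remove [ddfw,lnw,vgqxk] add [mqdo,cwqa] -> 10 lines: jou dio ueyh kdf jas yjrya mqdo cwqa cdojp qab
Hunk 5: at line 1 remove [dio,ueyh,kdf] add [zjn,tnzj,ylu] -> 10 lines: jou zjn tnzj ylu jas yjrya mqdo cwqa cdojp qab

Answer: jou
zjn
tnzj
ylu
jas
yjrya
mqdo
cwqa
cdojp
qab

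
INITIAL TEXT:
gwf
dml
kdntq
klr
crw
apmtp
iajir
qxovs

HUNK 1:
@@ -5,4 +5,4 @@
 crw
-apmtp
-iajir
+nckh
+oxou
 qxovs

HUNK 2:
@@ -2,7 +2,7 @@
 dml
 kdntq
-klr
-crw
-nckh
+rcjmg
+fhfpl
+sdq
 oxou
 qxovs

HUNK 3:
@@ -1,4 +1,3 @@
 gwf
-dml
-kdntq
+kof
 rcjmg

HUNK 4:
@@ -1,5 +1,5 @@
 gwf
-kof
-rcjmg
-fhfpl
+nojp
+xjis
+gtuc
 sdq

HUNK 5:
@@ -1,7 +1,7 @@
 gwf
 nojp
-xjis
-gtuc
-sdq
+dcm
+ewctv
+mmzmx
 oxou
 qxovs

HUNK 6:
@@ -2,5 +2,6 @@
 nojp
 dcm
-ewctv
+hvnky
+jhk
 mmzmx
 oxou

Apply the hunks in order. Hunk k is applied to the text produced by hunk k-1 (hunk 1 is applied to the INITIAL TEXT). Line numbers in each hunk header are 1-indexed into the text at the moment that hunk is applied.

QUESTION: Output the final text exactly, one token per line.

Answer: gwf
nojp
dcm
hvnky
jhk
mmzmx
oxou
qxovs

Derivation:
Hunk 1: at line 5 remove [apmtp,iajir] add [nckh,oxou] -> 8 lines: gwf dml kdntq klr crw nckh oxou qxovs
Hunk 2: at line 2 remove [klr,crw,nckh] add [rcjmg,fhfpl,sdq] -> 8 lines: gwf dml kdntq rcjmg fhfpl sdq oxou qxovs
Hunk 3: at line 1 remove [dml,kdntq] add [kof] -> 7 lines: gwf kof rcjmg fhfpl sdq oxou qxovs
Hunk 4: at line 1 remove [kof,rcjmg,fhfpl] add [nojp,xjis,gtuc] -> 7 lines: gwf nojp xjis gtuc sdq oxou qxovs
Hunk 5: at line 1 remove [xjis,gtuc,sdq] add [dcm,ewctv,mmzmx] -> 7 lines: gwf nojp dcm ewctv mmzmx oxou qxovs
Hunk 6: at line 2 remove [ewctv] add [hvnky,jhk] -> 8 lines: gwf nojp dcm hvnky jhk mmzmx oxou qxovs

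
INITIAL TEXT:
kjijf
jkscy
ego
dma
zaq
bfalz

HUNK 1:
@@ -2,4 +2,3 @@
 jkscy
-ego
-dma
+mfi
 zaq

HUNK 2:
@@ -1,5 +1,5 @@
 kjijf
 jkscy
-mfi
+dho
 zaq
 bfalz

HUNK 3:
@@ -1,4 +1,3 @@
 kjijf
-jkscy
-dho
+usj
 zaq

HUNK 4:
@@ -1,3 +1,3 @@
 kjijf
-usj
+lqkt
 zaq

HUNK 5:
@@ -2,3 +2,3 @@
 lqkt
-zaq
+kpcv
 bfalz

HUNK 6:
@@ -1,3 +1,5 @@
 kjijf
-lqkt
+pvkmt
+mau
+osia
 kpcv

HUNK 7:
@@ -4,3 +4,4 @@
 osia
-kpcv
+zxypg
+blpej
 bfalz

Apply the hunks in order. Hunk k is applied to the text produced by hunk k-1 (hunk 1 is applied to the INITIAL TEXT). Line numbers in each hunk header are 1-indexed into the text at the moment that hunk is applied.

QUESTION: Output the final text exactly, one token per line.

Hunk 1: at line 2 remove [ego,dma] add [mfi] -> 5 lines: kjijf jkscy mfi zaq bfalz
Hunk 2: at line 1 remove [mfi] add [dho] -> 5 lines: kjijf jkscy dho zaq bfalz
Hunk 3: at line 1 remove [jkscy,dho] add [usj] -> 4 lines: kjijf usj zaq bfalz
Hunk 4: at line 1 remove [usj] add [lqkt] -> 4 lines: kjijf lqkt zaq bfalz
Hunk 5: at line 2 remove [zaq] add [kpcv] -> 4 lines: kjijf lqkt kpcv bfalz
Hunk 6: at line 1 remove [lqkt] add [pvkmt,mau,osia] -> 6 lines: kjijf pvkmt mau osia kpcv bfalz
Hunk 7: at line 4 remove [kpcv] add [zxypg,blpej] -> 7 lines: kjijf pvkmt mau osia zxypg blpej bfalz

Answer: kjijf
pvkmt
mau
osia
zxypg
blpej
bfalz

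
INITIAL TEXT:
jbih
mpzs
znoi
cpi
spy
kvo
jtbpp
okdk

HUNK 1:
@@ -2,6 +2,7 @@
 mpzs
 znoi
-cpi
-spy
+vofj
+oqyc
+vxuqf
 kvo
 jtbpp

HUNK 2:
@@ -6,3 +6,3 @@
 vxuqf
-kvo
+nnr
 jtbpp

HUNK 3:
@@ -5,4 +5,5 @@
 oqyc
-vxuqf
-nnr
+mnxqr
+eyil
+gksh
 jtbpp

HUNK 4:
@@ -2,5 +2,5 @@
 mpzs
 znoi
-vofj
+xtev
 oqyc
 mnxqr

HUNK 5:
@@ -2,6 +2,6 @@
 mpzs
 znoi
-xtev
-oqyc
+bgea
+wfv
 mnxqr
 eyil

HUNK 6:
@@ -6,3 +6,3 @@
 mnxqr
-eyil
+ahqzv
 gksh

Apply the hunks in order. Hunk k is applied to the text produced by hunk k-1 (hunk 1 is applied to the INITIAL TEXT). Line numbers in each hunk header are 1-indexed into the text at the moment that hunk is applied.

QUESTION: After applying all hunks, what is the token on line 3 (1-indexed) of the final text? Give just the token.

Hunk 1: at line 2 remove [cpi,spy] add [vofj,oqyc,vxuqf] -> 9 lines: jbih mpzs znoi vofj oqyc vxuqf kvo jtbpp okdk
Hunk 2: at line 6 remove [kvo] add [nnr] -> 9 lines: jbih mpzs znoi vofj oqyc vxuqf nnr jtbpp okdk
Hunk 3: at line 5 remove [vxuqf,nnr] add [mnxqr,eyil,gksh] -> 10 lines: jbih mpzs znoi vofj oqyc mnxqr eyil gksh jtbpp okdk
Hunk 4: at line 2 remove [vofj] add [xtev] -> 10 lines: jbih mpzs znoi xtev oqyc mnxqr eyil gksh jtbpp okdk
Hunk 5: at line 2 remove [xtev,oqyc] add [bgea,wfv] -> 10 lines: jbih mpzs znoi bgea wfv mnxqr eyil gksh jtbpp okdk
Hunk 6: at line 6 remove [eyil] add [ahqzv] -> 10 lines: jbih mpzs znoi bgea wfv mnxqr ahqzv gksh jtbpp okdk
Final line 3: znoi

Answer: znoi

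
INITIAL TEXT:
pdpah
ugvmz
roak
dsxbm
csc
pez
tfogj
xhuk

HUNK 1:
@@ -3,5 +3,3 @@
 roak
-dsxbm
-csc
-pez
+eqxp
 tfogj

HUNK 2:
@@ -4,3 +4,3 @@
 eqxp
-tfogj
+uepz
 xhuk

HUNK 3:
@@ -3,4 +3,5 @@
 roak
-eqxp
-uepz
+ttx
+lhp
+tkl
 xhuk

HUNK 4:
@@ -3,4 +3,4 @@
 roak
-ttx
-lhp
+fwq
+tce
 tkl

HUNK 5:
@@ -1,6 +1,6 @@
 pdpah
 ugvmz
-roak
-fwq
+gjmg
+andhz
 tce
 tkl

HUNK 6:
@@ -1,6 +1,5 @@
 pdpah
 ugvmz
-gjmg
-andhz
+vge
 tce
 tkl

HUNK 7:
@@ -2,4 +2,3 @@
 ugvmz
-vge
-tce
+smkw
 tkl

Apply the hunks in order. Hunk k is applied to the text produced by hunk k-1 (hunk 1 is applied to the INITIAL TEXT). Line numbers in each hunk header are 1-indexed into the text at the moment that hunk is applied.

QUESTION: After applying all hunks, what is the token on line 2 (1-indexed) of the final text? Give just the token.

Answer: ugvmz

Derivation:
Hunk 1: at line 3 remove [dsxbm,csc,pez] add [eqxp] -> 6 lines: pdpah ugvmz roak eqxp tfogj xhuk
Hunk 2: at line 4 remove [tfogj] add [uepz] -> 6 lines: pdpah ugvmz roak eqxp uepz xhuk
Hunk 3: at line 3 remove [eqxp,uepz] add [ttx,lhp,tkl] -> 7 lines: pdpah ugvmz roak ttx lhp tkl xhuk
Hunk 4: at line 3 remove [ttx,lhp] add [fwq,tce] -> 7 lines: pdpah ugvmz roak fwq tce tkl xhuk
Hunk 5: at line 1 remove [roak,fwq] add [gjmg,andhz] -> 7 lines: pdpah ugvmz gjmg andhz tce tkl xhuk
Hunk 6: at line 1 remove [gjmg,andhz] add [vge] -> 6 lines: pdpah ugvmz vge tce tkl xhuk
Hunk 7: at line 2 remove [vge,tce] add [smkw] -> 5 lines: pdpah ugvmz smkw tkl xhuk
Final line 2: ugvmz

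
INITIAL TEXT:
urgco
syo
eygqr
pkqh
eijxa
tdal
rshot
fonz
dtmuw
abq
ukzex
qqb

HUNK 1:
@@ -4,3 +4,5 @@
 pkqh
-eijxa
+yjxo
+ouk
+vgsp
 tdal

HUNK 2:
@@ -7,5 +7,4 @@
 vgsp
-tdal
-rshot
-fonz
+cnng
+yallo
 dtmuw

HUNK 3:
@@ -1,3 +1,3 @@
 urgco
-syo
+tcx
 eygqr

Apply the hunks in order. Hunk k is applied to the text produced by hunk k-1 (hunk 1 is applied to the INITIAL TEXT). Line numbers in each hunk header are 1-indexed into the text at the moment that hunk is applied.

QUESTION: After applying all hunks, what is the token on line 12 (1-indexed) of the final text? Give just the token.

Answer: ukzex

Derivation:
Hunk 1: at line 4 remove [eijxa] add [yjxo,ouk,vgsp] -> 14 lines: urgco syo eygqr pkqh yjxo ouk vgsp tdal rshot fonz dtmuw abq ukzex qqb
Hunk 2: at line 7 remove [tdal,rshot,fonz] add [cnng,yallo] -> 13 lines: urgco syo eygqr pkqh yjxo ouk vgsp cnng yallo dtmuw abq ukzex qqb
Hunk 3: at line 1 remove [syo] add [tcx] -> 13 lines: urgco tcx eygqr pkqh yjxo ouk vgsp cnng yallo dtmuw abq ukzex qqb
Final line 12: ukzex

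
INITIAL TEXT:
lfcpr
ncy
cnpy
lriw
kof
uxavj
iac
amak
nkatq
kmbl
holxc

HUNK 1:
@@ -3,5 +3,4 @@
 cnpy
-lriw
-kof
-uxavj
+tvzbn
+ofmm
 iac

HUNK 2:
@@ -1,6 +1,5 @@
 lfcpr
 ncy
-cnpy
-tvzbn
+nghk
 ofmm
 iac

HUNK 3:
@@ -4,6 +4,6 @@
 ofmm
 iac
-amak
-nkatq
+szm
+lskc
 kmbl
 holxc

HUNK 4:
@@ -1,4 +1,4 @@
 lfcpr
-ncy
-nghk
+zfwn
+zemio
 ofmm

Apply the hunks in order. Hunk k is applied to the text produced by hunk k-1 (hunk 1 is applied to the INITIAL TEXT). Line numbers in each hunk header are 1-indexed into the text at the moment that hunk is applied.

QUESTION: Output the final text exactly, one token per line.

Answer: lfcpr
zfwn
zemio
ofmm
iac
szm
lskc
kmbl
holxc

Derivation:
Hunk 1: at line 3 remove [lriw,kof,uxavj] add [tvzbn,ofmm] -> 10 lines: lfcpr ncy cnpy tvzbn ofmm iac amak nkatq kmbl holxc
Hunk 2: at line 1 remove [cnpy,tvzbn] add [nghk] -> 9 lines: lfcpr ncy nghk ofmm iac amak nkatq kmbl holxc
Hunk 3: at line 4 remove [amak,nkatq] add [szm,lskc] -> 9 lines: lfcpr ncy nghk ofmm iac szm lskc kmbl holxc
Hunk 4: at line 1 remove [ncy,nghk] add [zfwn,zemio] -> 9 lines: lfcpr zfwn zemio ofmm iac szm lskc kmbl holxc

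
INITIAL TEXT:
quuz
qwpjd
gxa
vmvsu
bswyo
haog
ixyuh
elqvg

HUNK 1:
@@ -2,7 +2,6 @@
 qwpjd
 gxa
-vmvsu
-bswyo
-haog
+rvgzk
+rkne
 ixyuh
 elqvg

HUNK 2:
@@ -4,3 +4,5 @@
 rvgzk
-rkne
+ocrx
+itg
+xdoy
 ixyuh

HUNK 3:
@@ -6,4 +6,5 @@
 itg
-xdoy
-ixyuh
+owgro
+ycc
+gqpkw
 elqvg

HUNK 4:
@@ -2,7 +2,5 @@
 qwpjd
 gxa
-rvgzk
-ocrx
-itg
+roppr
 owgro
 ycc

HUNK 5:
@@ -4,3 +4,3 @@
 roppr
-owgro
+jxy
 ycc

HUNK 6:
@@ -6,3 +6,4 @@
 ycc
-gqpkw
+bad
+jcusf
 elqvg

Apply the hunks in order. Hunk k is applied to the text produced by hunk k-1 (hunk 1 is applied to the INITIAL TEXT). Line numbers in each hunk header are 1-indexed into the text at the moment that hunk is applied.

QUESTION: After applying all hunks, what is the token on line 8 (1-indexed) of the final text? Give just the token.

Answer: jcusf

Derivation:
Hunk 1: at line 2 remove [vmvsu,bswyo,haog] add [rvgzk,rkne] -> 7 lines: quuz qwpjd gxa rvgzk rkne ixyuh elqvg
Hunk 2: at line 4 remove [rkne] add [ocrx,itg,xdoy] -> 9 lines: quuz qwpjd gxa rvgzk ocrx itg xdoy ixyuh elqvg
Hunk 3: at line 6 remove [xdoy,ixyuh] add [owgro,ycc,gqpkw] -> 10 lines: quuz qwpjd gxa rvgzk ocrx itg owgro ycc gqpkw elqvg
Hunk 4: at line 2 remove [rvgzk,ocrx,itg] add [roppr] -> 8 lines: quuz qwpjd gxa roppr owgro ycc gqpkw elqvg
Hunk 5: at line 4 remove [owgro] add [jxy] -> 8 lines: quuz qwpjd gxa roppr jxy ycc gqpkw elqvg
Hunk 6: at line 6 remove [gqpkw] add [bad,jcusf] -> 9 lines: quuz qwpjd gxa roppr jxy ycc bad jcusf elqvg
Final line 8: jcusf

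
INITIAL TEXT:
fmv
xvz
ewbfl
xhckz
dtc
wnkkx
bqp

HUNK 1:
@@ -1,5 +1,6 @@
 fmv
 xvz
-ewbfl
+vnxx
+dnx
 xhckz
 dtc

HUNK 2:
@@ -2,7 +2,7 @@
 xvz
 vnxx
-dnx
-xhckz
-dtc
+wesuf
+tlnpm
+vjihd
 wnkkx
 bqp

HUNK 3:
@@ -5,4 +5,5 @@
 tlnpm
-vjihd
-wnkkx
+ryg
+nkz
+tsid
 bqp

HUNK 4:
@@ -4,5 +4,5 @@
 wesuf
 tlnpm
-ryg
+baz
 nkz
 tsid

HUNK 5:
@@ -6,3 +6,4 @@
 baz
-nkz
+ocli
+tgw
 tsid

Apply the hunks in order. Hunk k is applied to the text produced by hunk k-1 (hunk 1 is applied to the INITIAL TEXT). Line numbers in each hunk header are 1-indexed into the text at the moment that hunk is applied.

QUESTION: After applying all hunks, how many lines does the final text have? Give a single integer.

Hunk 1: at line 1 remove [ewbfl] add [vnxx,dnx] -> 8 lines: fmv xvz vnxx dnx xhckz dtc wnkkx bqp
Hunk 2: at line 2 remove [dnx,xhckz,dtc] add [wesuf,tlnpm,vjihd] -> 8 lines: fmv xvz vnxx wesuf tlnpm vjihd wnkkx bqp
Hunk 3: at line 5 remove [vjihd,wnkkx] add [ryg,nkz,tsid] -> 9 lines: fmv xvz vnxx wesuf tlnpm ryg nkz tsid bqp
Hunk 4: at line 4 remove [ryg] add [baz] -> 9 lines: fmv xvz vnxx wesuf tlnpm baz nkz tsid bqp
Hunk 5: at line 6 remove [nkz] add [ocli,tgw] -> 10 lines: fmv xvz vnxx wesuf tlnpm baz ocli tgw tsid bqp
Final line count: 10

Answer: 10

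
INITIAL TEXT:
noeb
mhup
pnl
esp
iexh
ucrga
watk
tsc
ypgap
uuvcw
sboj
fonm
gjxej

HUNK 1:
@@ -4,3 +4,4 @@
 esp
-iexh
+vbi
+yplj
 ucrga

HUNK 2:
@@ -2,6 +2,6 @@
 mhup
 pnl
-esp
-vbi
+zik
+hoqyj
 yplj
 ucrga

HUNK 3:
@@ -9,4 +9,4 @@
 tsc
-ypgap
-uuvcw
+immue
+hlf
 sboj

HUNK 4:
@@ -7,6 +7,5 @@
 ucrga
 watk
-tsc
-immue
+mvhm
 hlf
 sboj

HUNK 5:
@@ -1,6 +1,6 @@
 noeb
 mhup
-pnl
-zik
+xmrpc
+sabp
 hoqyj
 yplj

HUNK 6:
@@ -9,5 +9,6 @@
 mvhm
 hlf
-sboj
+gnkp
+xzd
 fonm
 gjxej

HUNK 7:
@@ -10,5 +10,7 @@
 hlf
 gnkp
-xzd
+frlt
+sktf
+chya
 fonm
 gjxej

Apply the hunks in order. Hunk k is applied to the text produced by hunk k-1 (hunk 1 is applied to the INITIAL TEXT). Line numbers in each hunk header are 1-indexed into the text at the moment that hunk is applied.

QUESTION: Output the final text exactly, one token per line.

Answer: noeb
mhup
xmrpc
sabp
hoqyj
yplj
ucrga
watk
mvhm
hlf
gnkp
frlt
sktf
chya
fonm
gjxej

Derivation:
Hunk 1: at line 4 remove [iexh] add [vbi,yplj] -> 14 lines: noeb mhup pnl esp vbi yplj ucrga watk tsc ypgap uuvcw sboj fonm gjxej
Hunk 2: at line 2 remove [esp,vbi] add [zik,hoqyj] -> 14 lines: noeb mhup pnl zik hoqyj yplj ucrga watk tsc ypgap uuvcw sboj fonm gjxej
Hunk 3: at line 9 remove [ypgap,uuvcw] add [immue,hlf] -> 14 lines: noeb mhup pnl zik hoqyj yplj ucrga watk tsc immue hlf sboj fonm gjxej
Hunk 4: at line 7 remove [tsc,immue] add [mvhm] -> 13 lines: noeb mhup pnl zik hoqyj yplj ucrga watk mvhm hlf sboj fonm gjxej
Hunk 5: at line 1 remove [pnl,zik] add [xmrpc,sabp] -> 13 lines: noeb mhup xmrpc sabp hoqyj yplj ucrga watk mvhm hlf sboj fonm gjxej
Hunk 6: at line 9 remove [sboj] add [gnkp,xzd] -> 14 lines: noeb mhup xmrpc sabp hoqyj yplj ucrga watk mvhm hlf gnkp xzd fonm gjxej
Hunk 7: at line 10 remove [xzd] add [frlt,sktf,chya] -> 16 lines: noeb mhup xmrpc sabp hoqyj yplj ucrga watk mvhm hlf gnkp frlt sktf chya fonm gjxej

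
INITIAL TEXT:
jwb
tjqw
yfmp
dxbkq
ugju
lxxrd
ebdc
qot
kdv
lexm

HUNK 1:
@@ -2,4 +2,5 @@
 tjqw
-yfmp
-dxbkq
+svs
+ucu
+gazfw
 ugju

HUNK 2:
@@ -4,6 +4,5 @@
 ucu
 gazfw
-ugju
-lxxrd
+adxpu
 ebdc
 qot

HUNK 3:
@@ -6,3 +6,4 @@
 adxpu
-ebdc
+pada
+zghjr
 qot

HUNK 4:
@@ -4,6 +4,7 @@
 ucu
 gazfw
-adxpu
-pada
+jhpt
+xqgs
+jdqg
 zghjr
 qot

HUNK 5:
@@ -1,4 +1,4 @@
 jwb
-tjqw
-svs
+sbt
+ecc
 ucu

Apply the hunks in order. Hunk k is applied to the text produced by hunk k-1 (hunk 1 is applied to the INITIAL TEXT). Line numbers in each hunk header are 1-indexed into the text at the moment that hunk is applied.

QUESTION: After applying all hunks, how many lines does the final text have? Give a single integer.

Hunk 1: at line 2 remove [yfmp,dxbkq] add [svs,ucu,gazfw] -> 11 lines: jwb tjqw svs ucu gazfw ugju lxxrd ebdc qot kdv lexm
Hunk 2: at line 4 remove [ugju,lxxrd] add [adxpu] -> 10 lines: jwb tjqw svs ucu gazfw adxpu ebdc qot kdv lexm
Hunk 3: at line 6 remove [ebdc] add [pada,zghjr] -> 11 lines: jwb tjqw svs ucu gazfw adxpu pada zghjr qot kdv lexm
Hunk 4: at line 4 remove [adxpu,pada] add [jhpt,xqgs,jdqg] -> 12 lines: jwb tjqw svs ucu gazfw jhpt xqgs jdqg zghjr qot kdv lexm
Hunk 5: at line 1 remove [tjqw,svs] add [sbt,ecc] -> 12 lines: jwb sbt ecc ucu gazfw jhpt xqgs jdqg zghjr qot kdv lexm
Final line count: 12

Answer: 12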